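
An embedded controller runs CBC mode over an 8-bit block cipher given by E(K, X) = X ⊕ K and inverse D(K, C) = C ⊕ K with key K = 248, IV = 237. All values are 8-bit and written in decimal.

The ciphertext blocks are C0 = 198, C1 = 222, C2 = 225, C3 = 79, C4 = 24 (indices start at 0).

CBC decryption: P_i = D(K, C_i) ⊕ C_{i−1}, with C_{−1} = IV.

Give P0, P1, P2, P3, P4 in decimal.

P0: D(K, 198) = 62; 62 ⊕ 237 = 211.
P1: D(K, 222) = 38; 38 ⊕ 198 = 224.
P2: D(K, 225) = 25; 25 ⊕ 222 = 199.
P3: D(K, 79) = 183; 183 ⊕ 225 = 86.
P4: D(K, 24) = 224; 224 ⊕ 79 = 175.

P0 = 211, P1 = 224, P2 = 199, P3 = 86, P4 = 175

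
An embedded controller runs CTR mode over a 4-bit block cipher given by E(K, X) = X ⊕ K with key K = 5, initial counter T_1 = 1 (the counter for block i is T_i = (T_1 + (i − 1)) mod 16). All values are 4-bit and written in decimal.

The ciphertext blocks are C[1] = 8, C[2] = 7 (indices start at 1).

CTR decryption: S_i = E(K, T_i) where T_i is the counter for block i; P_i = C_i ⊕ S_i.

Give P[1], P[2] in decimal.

P[1] = 12, P[2] = 0

P[1]: T = 1, S = E(K, T) = 4; 8 ⊕ 4 = 12.
P[2]: T = 2, S = E(K, T) = 7; 7 ⊕ 7 = 0.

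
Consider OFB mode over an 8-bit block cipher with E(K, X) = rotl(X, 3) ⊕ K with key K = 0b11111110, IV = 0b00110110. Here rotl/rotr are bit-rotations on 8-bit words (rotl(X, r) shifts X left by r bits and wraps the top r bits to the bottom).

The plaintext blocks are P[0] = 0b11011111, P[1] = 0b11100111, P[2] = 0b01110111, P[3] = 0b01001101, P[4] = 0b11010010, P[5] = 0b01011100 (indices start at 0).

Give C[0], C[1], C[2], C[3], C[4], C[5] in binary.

C[0] = 0b10010000, C[1] = 0b01100011, C[2] = 0b10101101, C[3] = 0b01100101, C[4] = 0b01101101, C[5] = 0b01011111

OFB encryption: S_i = E(K, S_{i−1}) with S_{−1} = IV; C_i = P_i ⊕ S_i.
C[0]: S = E(K, 0b00110110) = 0b01001111; 0b11011111 ⊕ 0b01001111 = 0b10010000.
C[1]: S = E(K, 0b01001111) = 0b10000100; 0b11100111 ⊕ 0b10000100 = 0b01100011.
C[2]: S = E(K, 0b10000100) = 0b11011010; 0b01110111 ⊕ 0b11011010 = 0b10101101.
C[3]: S = E(K, 0b11011010) = 0b00101000; 0b01001101 ⊕ 0b00101000 = 0b01100101.
C[4]: S = E(K, 0b00101000) = 0b10111111; 0b11010010 ⊕ 0b10111111 = 0b01101101.
C[5]: S = E(K, 0b10111111) = 0b00000011; 0b01011100 ⊕ 0b00000011 = 0b01011111.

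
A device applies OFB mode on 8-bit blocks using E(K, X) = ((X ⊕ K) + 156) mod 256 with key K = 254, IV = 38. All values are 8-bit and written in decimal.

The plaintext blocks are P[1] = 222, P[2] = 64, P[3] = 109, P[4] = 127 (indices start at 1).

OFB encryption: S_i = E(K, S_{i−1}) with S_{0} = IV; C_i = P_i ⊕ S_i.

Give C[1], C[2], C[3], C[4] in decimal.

C[1]: S = E(K, 38) = 116; 222 ⊕ 116 = 170.
C[2]: S = E(K, 116) = 38; 64 ⊕ 38 = 102.
C[3]: S = E(K, 38) = 116; 109 ⊕ 116 = 25.
C[4]: S = E(K, 116) = 38; 127 ⊕ 38 = 89.

C[1] = 170, C[2] = 102, C[3] = 25, C[4] = 89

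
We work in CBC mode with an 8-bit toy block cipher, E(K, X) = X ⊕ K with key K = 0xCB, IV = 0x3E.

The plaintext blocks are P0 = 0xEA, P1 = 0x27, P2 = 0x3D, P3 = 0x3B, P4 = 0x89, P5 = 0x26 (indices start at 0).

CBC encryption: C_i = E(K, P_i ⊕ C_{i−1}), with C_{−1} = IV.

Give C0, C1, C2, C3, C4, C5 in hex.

C0: P0 ⊕ 0x3E = 0xD4; E(K, 0xD4) = 0x1F.
C1: P1 ⊕ 0x1F = 0x38; E(K, 0x38) = 0xF3.
C2: P2 ⊕ 0xF3 = 0xCE; E(K, 0xCE) = 0x05.
C3: P3 ⊕ 0x05 = 0x3E; E(K, 0x3E) = 0xF5.
C4: P4 ⊕ 0xF5 = 0x7C; E(K, 0x7C) = 0xB7.
C5: P5 ⊕ 0xB7 = 0x91; E(K, 0x91) = 0x5A.

C0 = 0x1F, C1 = 0xF3, C2 = 0x05, C3 = 0xF5, C4 = 0xB7, C5 = 0x5A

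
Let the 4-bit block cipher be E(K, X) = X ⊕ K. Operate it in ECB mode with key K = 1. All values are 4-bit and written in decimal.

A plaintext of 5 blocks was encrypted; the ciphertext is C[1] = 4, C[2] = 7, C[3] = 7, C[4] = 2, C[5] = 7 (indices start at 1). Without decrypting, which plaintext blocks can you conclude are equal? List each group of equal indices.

P[2] = P[3] = P[5]

ECB encrypts each block independently with the same key, so equal ciphertext blocks imply equal plaintext blocks.
C[2] = C[3] = C[5] = 7, so P[2] = P[3] = P[5].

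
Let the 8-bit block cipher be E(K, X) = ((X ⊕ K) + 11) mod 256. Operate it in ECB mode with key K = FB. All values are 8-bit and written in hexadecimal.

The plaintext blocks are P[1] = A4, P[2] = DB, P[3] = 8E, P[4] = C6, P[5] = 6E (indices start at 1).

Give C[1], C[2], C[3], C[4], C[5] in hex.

ECB encryption: C_i = E(K, P_i).
C[1]: E(K, A4) = 70.
C[2]: E(K, DB) = 31.
C[3]: E(K, 8E) = 86.
C[4]: E(K, C6) = 4E.
C[5]: E(K, 6E) = A6.

C[1] = 70, C[2] = 31, C[3] = 86, C[4] = 4E, C[5] = A6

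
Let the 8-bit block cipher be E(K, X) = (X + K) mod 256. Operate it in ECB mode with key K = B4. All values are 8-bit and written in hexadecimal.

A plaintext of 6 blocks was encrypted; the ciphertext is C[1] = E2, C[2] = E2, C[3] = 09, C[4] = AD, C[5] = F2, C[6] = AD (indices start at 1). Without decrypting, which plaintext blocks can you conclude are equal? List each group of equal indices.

P[1] = P[2]; P[4] = P[6]

ECB encrypts each block independently with the same key, so equal ciphertext blocks imply equal plaintext blocks.
C[1] = C[2] = E2, so P[1] = P[2].
C[4] = C[6] = AD, so P[4] = P[6].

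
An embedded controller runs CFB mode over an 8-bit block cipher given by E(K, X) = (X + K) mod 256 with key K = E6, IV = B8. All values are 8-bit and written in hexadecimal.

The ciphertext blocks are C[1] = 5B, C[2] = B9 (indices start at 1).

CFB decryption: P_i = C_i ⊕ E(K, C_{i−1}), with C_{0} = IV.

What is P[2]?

P[2]: E(K, 5B) = 41; B9 ⊕ 41 = F8.

P[2] = F8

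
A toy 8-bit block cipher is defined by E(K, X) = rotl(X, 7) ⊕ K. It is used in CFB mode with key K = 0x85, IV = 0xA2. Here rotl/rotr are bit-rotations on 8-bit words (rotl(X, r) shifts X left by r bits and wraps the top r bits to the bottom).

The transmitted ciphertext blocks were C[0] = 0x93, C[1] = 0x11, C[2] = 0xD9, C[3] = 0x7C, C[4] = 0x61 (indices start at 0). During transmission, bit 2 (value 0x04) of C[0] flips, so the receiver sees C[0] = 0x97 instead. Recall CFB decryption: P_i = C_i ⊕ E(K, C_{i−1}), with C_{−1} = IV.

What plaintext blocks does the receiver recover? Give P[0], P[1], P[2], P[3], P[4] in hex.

Only C[0] changed, to 0x97. In CFB, a change in C_i flips the same bit in P_i and garbles P_{i+1}. Decrypting the received ciphertext:
P[0]: E(K, 0xA2) = 0xD4; 0x97 ⊕ 0xD4 = 0x43.
P[1]: E(K, 0x97) = 0x4E; 0x11 ⊕ 0x4E = 0x5F.
P[2]: E(K, 0x11) = 0x0D; 0xD9 ⊕ 0x0D = 0xD4.
P[3]: E(K, 0xD9) = 0x69; 0x7C ⊕ 0x69 = 0x15.
P[4]: E(K, 0x7C) = 0xBB; 0x61 ⊕ 0xBB = 0xDA.
Blocks that differ from the original plaintext: P[0], P[1].

P[0] = 0x43, P[1] = 0x5F, P[2] = 0xD4, P[3] = 0x15, P[4] = 0xDA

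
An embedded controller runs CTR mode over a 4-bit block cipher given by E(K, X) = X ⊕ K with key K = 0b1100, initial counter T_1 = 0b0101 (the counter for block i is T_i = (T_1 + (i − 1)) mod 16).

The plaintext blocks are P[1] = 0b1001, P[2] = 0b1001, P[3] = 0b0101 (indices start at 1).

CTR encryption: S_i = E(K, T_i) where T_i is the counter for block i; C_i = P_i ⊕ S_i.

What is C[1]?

C[1]: T = 0b0101, S = E(K, T) = 0b1001; 0b1001 ⊕ 0b1001 = 0b0000.

C[1] = 0b0000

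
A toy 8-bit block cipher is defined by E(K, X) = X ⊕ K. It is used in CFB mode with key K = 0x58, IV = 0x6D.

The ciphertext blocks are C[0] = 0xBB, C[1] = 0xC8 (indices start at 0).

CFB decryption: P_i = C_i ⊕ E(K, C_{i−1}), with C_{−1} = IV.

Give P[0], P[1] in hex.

P[0]: E(K, 0x6D) = 0x35; 0xBB ⊕ 0x35 = 0x8E.
P[1]: E(K, 0xBB) = 0xE3; 0xC8 ⊕ 0xE3 = 0x2B.

P[0] = 0x8E, P[1] = 0x2B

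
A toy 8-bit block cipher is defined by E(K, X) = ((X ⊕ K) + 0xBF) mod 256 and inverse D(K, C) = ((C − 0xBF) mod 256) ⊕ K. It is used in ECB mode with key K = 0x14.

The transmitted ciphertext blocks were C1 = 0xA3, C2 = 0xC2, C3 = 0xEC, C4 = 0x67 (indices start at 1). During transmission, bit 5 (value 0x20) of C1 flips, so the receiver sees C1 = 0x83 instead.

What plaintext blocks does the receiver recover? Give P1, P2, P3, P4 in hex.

P1 = 0xD0, P2 = 0x17, P3 = 0x39, P4 = 0xBC

ECB decryption: P_i = D(K, C_i).
Only C1 changed, to 0x83. In ECB, a change in C_i affects only P_i. Decrypting the received ciphertext:
P1: D(K, 0x83) = 0xD0.
P2: D(K, 0xC2) = 0x17.
P3: D(K, 0xEC) = 0x39.
P4: D(K, 0x67) = 0xBC.
Blocks that differ from the original plaintext: P1.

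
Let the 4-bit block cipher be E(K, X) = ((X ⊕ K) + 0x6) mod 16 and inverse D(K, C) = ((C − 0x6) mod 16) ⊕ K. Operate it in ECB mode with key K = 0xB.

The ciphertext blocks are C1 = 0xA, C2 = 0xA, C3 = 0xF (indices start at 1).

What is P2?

ECB decryption: P_i = D(K, C_i).
P2: D(K, 0xA) = 0xF.

P2 = 0xF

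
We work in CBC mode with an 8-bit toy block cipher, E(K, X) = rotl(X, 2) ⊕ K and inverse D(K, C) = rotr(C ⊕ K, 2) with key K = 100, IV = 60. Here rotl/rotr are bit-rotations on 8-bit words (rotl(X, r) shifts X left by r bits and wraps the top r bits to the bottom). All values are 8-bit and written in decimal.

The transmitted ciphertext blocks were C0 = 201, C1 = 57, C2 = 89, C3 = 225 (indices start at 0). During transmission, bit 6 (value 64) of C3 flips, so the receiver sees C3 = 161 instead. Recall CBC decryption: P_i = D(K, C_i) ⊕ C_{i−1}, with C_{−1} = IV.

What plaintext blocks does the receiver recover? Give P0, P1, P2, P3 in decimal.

P0 = 87, P1 = 158, P2 = 118, P3 = 40

Only C3 changed, to 161. In CBC, a change in C_i garbles P_i and flips the same bit in P_{i+1}. Decrypting the received ciphertext:
P0: D(K, 201) = 107; 107 ⊕ 60 = 87.
P1: D(K, 57) = 87; 87 ⊕ 201 = 158.
P2: D(K, 89) = 79; 79 ⊕ 57 = 118.
P3: D(K, 161) = 113; 113 ⊕ 89 = 40.
Blocks that differ from the original plaintext: P3.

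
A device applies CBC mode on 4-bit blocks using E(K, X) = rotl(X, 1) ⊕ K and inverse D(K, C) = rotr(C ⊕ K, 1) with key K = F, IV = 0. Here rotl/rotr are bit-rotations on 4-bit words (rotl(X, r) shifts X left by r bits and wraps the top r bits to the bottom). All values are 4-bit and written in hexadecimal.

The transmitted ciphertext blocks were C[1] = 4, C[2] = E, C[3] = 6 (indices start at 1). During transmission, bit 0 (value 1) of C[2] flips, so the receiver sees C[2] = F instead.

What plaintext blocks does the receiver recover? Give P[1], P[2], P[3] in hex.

P[1] = D, P[2] = 4, P[3] = 3

CBC decryption: P_i = D(K, C_i) ⊕ C_{i−1}, with C_{0} = IV.
Only C[2] changed, to F. In CBC, a change in C_i garbles P_i and flips the same bit in P_{i+1}. Decrypting the received ciphertext:
P[1]: D(K, 4) = D; D ⊕ 0 = D.
P[2]: D(K, F) = 0; 0 ⊕ 4 = 4.
P[3]: D(K, 6) = C; C ⊕ F = 3.
Blocks that differ from the original plaintext: P[2], P[3].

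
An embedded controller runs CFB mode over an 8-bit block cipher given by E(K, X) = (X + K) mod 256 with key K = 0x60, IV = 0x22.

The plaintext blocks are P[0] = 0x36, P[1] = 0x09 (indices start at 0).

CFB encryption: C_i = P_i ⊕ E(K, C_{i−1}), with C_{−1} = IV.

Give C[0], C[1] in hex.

C[0] = 0xB4, C[1] = 0x1D

C[0]: E(K, 0x22) = 0x82; 0x36 ⊕ 0x82 = 0xB4.
C[1]: E(K, 0xB4) = 0x14; 0x09 ⊕ 0x14 = 0x1D.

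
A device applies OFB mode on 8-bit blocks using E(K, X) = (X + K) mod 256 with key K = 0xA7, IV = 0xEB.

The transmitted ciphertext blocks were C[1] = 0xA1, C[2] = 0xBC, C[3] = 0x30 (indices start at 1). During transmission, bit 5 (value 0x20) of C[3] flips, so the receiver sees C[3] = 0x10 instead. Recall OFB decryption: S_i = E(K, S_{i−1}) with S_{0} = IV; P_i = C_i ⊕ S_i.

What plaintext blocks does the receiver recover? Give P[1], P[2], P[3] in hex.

P[1] = 0x33, P[2] = 0x85, P[3] = 0xF0

Only C[3] changed, to 0x10. In OFB, a change in C_i flips the same bit in P_i only; the keystream is unaffected. Decrypting the received ciphertext:
P[1]: S = E(K, 0xEB) = 0x92; 0xA1 ⊕ 0x92 = 0x33.
P[2]: S = E(K, 0x92) = 0x39; 0xBC ⊕ 0x39 = 0x85.
P[3]: S = E(K, 0x39) = 0xE0; 0x10 ⊕ 0xE0 = 0xF0.
Blocks that differ from the original plaintext: P[3].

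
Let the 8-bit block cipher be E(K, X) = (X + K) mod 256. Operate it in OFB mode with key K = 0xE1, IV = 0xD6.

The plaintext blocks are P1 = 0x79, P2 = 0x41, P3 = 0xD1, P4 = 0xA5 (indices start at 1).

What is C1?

OFB encryption: S_i = E(K, S_{i−1}) with S_{0} = IV; C_i = P_i ⊕ S_i.
C1: S = E(K, 0xD6) = 0xB7; 0x79 ⊕ 0xB7 = 0xCE.

C1 = 0xCE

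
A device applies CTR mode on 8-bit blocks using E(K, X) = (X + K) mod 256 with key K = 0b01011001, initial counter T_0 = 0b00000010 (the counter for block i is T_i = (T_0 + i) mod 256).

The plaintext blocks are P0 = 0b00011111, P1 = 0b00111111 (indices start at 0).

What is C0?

C0 = 0b01000100

CTR encryption: S_i = E(K, T_i) where T_i is the counter for block i; C_i = P_i ⊕ S_i.
C0: T = 0b00000010, S = E(K, T) = 0b01011011; 0b00011111 ⊕ 0b01011011 = 0b01000100.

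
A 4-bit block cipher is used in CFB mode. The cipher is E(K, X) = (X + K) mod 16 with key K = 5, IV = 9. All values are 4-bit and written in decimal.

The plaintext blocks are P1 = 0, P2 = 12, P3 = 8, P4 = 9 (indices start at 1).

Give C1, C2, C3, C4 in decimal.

CFB encryption: C_i = P_i ⊕ E(K, C_{i−1}), with C_{0} = IV.
C1: E(K, 9) = 14; 0 ⊕ 14 = 14.
C2: E(K, 14) = 3; 12 ⊕ 3 = 15.
C3: E(K, 15) = 4; 8 ⊕ 4 = 12.
C4: E(K, 12) = 1; 9 ⊕ 1 = 8.

C1 = 14, C2 = 15, C3 = 12, C4 = 8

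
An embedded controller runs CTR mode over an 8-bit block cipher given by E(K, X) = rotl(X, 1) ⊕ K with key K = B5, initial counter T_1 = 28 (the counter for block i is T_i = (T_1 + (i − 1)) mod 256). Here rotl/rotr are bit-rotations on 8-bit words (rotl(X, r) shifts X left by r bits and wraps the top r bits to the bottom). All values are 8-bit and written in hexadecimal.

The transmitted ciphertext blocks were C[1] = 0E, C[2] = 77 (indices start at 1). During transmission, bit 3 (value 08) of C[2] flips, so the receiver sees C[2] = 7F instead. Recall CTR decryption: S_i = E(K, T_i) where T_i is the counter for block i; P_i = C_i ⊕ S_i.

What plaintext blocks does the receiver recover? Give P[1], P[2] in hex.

P[1] = EB, P[2] = 98

Only C[2] changed, to 7F. In CTR, a change in C_i flips the same bit in P_i only; the keystream is unaffected. Decrypting the received ciphertext:
P[1]: T = 28, S = E(K, T) = E5; 0E ⊕ E5 = EB.
P[2]: T = 29, S = E(K, T) = E7; 7F ⊕ E7 = 98.
Blocks that differ from the original plaintext: P[2].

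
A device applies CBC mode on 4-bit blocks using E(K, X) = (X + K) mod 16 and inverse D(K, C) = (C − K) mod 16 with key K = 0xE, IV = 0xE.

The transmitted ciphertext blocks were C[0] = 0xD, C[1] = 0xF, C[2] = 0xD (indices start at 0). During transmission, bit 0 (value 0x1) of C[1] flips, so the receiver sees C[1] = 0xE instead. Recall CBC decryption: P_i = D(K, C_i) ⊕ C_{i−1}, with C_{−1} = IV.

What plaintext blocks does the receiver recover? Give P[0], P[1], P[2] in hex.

Only C[1] changed, to 0xE. In CBC, a change in C_i garbles P_i and flips the same bit in P_{i+1}. Decrypting the received ciphertext:
P[0]: D(K, 0xD) = 0xF; 0xF ⊕ 0xE = 0x1.
P[1]: D(K, 0xE) = 0x0; 0x0 ⊕ 0xD = 0xD.
P[2]: D(K, 0xD) = 0xF; 0xF ⊕ 0xE = 0x1.
Blocks that differ from the original plaintext: P[1], P[2].

P[0] = 0x1, P[1] = 0xD, P[2] = 0x1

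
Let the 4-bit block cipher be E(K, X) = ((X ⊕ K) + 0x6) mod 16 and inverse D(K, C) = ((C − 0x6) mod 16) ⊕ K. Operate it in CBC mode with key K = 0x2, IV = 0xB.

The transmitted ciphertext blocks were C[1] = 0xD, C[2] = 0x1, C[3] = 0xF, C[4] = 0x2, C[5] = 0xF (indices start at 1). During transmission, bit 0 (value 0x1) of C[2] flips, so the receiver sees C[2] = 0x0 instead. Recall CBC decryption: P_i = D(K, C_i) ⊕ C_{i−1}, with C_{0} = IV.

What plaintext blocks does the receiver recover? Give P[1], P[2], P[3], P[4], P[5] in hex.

P[1] = 0xE, P[2] = 0x5, P[3] = 0xB, P[4] = 0x1, P[5] = 0x9

Only C[2] changed, to 0x0. In CBC, a change in C_i garbles P_i and flips the same bit in P_{i+1}. Decrypting the received ciphertext:
P[1]: D(K, 0xD) = 0x5; 0x5 ⊕ 0xB = 0xE.
P[2]: D(K, 0x0) = 0x8; 0x8 ⊕ 0xD = 0x5.
P[3]: D(K, 0xF) = 0xB; 0xB ⊕ 0x0 = 0xB.
P[4]: D(K, 0x2) = 0xE; 0xE ⊕ 0xF = 0x1.
P[5]: D(K, 0xF) = 0xB; 0xB ⊕ 0x2 = 0x9.
Blocks that differ from the original plaintext: P[2], P[3].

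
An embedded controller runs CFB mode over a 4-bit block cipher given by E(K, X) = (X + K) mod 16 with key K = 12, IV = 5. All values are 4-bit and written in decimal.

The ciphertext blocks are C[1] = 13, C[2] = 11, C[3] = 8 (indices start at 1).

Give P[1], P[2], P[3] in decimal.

P[1] = 12, P[2] = 2, P[3] = 15

CFB decryption: P_i = C_i ⊕ E(K, C_{i−1}), with C_{0} = IV.
P[1]: E(K, 5) = 1; 13 ⊕ 1 = 12.
P[2]: E(K, 13) = 9; 11 ⊕ 9 = 2.
P[3]: E(K, 11) = 7; 8 ⊕ 7 = 15.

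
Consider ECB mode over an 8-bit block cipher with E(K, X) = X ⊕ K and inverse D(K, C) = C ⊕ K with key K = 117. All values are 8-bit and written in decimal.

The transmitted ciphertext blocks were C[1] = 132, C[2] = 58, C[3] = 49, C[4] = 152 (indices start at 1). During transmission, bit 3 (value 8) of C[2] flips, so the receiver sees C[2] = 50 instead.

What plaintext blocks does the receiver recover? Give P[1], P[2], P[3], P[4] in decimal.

ECB decryption: P_i = D(K, C_i).
Only C[2] changed, to 50. In ECB, a change in C_i affects only P_i. Decrypting the received ciphertext:
P[1]: D(K, 132) = 241.
P[2]: D(K, 50) = 71.
P[3]: D(K, 49) = 68.
P[4]: D(K, 152) = 237.
Blocks that differ from the original plaintext: P[2].

P[1] = 241, P[2] = 71, P[3] = 68, P[4] = 237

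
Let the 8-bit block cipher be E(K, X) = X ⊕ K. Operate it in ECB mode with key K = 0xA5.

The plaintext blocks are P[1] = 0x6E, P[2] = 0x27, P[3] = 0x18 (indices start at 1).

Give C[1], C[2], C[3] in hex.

C[1] = 0xCB, C[2] = 0x82, C[3] = 0xBD

ECB encryption: C_i = E(K, P_i).
C[1]: E(K, 0x6E) = 0xCB.
C[2]: E(K, 0x27) = 0x82.
C[3]: E(K, 0x18) = 0xBD.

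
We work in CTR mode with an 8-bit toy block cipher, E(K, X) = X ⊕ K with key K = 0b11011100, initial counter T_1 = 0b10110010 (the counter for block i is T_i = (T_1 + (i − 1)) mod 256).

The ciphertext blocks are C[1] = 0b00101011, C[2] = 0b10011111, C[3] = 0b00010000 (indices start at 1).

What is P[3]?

P[3] = 0b01111000

CTR decryption: S_i = E(K, T_i) where T_i is the counter for block i; P_i = C_i ⊕ S_i.
P[3]: T = 0b10110100, S = E(K, T) = 0b01101000; 0b00010000 ⊕ 0b01101000 = 0b01111000.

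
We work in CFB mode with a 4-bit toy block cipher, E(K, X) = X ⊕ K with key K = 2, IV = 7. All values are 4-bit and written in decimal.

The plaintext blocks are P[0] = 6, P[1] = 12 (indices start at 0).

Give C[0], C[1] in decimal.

CFB encryption: C_i = P_i ⊕ E(K, C_{i−1}), with C_{−1} = IV.
C[0]: E(K, 7) = 5; 6 ⊕ 5 = 3.
C[1]: E(K, 3) = 1; 12 ⊕ 1 = 13.

C[0] = 3, C[1] = 13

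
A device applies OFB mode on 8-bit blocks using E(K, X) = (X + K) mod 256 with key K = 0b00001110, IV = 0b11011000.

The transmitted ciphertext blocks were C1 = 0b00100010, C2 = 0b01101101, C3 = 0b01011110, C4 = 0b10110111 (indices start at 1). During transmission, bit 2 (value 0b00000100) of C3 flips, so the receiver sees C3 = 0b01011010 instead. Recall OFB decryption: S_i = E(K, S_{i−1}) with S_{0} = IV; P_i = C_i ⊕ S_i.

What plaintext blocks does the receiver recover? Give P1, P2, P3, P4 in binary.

P1 = 0b11000100, P2 = 0b10011001, P3 = 0b01011000, P4 = 0b10100111

Only C3 changed, to 0b01011010. In OFB, a change in C_i flips the same bit in P_i only; the keystream is unaffected. Decrypting the received ciphertext:
P1: S = E(K, 0b11011000) = 0b11100110; 0b00100010 ⊕ 0b11100110 = 0b11000100.
P2: S = E(K, 0b11100110) = 0b11110100; 0b01101101 ⊕ 0b11110100 = 0b10011001.
P3: S = E(K, 0b11110100) = 0b00000010; 0b01011010 ⊕ 0b00000010 = 0b01011000.
P4: S = E(K, 0b00000010) = 0b00010000; 0b10110111 ⊕ 0b00010000 = 0b10100111.
Blocks that differ from the original plaintext: P3.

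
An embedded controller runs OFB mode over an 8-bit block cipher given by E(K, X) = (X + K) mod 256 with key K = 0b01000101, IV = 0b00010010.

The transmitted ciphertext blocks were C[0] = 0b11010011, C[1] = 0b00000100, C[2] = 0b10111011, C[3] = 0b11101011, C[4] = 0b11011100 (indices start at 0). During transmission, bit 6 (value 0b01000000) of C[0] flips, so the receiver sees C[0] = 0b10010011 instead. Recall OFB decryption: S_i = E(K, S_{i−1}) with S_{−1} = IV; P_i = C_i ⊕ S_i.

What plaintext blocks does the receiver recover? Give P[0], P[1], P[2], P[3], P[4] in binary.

P[0] = 0b11000100, P[1] = 0b10011000, P[2] = 0b01011010, P[3] = 0b11001101, P[4] = 0b10110111

Only C[0] changed, to 0b10010011. In OFB, a change in C_i flips the same bit in P_i only; the keystream is unaffected. Decrypting the received ciphertext:
P[0]: S = E(K, 0b00010010) = 0b01010111; 0b10010011 ⊕ 0b01010111 = 0b11000100.
P[1]: S = E(K, 0b01010111) = 0b10011100; 0b00000100 ⊕ 0b10011100 = 0b10011000.
P[2]: S = E(K, 0b10011100) = 0b11100001; 0b10111011 ⊕ 0b11100001 = 0b01011010.
P[3]: S = E(K, 0b11100001) = 0b00100110; 0b11101011 ⊕ 0b00100110 = 0b11001101.
P[4]: S = E(K, 0b00100110) = 0b01101011; 0b11011100 ⊕ 0b01101011 = 0b10110111.
Blocks that differ from the original plaintext: P[0].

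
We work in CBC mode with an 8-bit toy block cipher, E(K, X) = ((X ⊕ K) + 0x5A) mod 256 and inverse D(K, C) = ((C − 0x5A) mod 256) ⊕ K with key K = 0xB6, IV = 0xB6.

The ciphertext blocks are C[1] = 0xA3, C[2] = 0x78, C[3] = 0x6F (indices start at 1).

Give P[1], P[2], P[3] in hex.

CBC decryption: P_i = D(K, C_i) ⊕ C_{i−1}, with C_{0} = IV.
P[1]: D(K, 0xA3) = 0xFF; 0xFF ⊕ 0xB6 = 0x49.
P[2]: D(K, 0x78) = 0xA8; 0xA8 ⊕ 0xA3 = 0x0B.
P[3]: D(K, 0x6F) = 0xA3; 0xA3 ⊕ 0x78 = 0xDB.

P[1] = 0x49, P[2] = 0x0B, P[3] = 0xDB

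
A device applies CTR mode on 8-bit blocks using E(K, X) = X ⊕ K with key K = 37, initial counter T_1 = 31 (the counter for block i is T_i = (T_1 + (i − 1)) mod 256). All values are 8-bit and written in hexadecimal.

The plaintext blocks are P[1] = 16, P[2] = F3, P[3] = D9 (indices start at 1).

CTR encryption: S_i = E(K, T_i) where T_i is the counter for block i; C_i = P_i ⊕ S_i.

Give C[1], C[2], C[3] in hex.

C[1]: T = 31, S = E(K, T) = 06; 16 ⊕ 06 = 10.
C[2]: T = 32, S = E(K, T) = 05; F3 ⊕ 05 = F6.
C[3]: T = 33, S = E(K, T) = 04; D9 ⊕ 04 = DD.

C[1] = 10, C[2] = F6, C[3] = DD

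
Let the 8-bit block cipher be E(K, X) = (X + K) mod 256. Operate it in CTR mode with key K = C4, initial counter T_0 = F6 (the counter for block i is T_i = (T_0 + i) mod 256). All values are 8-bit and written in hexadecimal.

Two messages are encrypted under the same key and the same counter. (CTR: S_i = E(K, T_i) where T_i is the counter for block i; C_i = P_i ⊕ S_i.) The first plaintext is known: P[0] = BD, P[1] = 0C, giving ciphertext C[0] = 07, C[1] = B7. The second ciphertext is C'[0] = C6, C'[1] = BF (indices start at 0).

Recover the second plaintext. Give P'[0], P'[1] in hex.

In CTR with a reused counter, both messages share the same keystream S_i, so C_i ⊕ C'_i = P_i ⊕ P'_i and thus P'_i = P_i ⊕ C_i ⊕ C'_i.
P'[0]: BD ⊕ 07 ⊕ C6 = 7C.
P'[1]: 0C ⊕ B7 ⊕ BF = 04.

P'[0] = 7C, P'[1] = 04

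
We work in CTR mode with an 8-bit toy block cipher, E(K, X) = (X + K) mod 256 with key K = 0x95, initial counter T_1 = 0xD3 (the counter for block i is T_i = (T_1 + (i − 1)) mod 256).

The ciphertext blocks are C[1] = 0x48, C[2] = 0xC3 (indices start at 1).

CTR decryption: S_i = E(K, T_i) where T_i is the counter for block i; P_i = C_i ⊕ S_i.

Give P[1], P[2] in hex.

P[1]: T = 0xD3, S = E(K, T) = 0x68; 0x48 ⊕ 0x68 = 0x20.
P[2]: T = 0xD4, S = E(K, T) = 0x69; 0xC3 ⊕ 0x69 = 0xAA.

P[1] = 0x20, P[2] = 0xAA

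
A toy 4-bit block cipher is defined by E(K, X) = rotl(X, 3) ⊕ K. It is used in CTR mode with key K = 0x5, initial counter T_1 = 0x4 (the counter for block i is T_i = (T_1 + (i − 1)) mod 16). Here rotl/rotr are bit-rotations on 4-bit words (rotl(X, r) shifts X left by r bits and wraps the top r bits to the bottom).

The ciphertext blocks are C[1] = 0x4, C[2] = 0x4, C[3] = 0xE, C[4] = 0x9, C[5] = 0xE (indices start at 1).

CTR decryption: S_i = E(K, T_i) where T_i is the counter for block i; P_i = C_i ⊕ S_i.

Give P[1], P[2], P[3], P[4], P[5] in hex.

P[1] = 0x3, P[2] = 0xB, P[3] = 0x8, P[4] = 0x7, P[5] = 0xF

P[1]: T = 0x4, S = E(K, T) = 0x7; 0x4 ⊕ 0x7 = 0x3.
P[2]: T = 0x5, S = E(K, T) = 0xF; 0x4 ⊕ 0xF = 0xB.
P[3]: T = 0x6, S = E(K, T) = 0x6; 0xE ⊕ 0x6 = 0x8.
P[4]: T = 0x7, S = E(K, T) = 0xE; 0x9 ⊕ 0xE = 0x7.
P[5]: T = 0x8, S = E(K, T) = 0x1; 0xE ⊕ 0x1 = 0xF.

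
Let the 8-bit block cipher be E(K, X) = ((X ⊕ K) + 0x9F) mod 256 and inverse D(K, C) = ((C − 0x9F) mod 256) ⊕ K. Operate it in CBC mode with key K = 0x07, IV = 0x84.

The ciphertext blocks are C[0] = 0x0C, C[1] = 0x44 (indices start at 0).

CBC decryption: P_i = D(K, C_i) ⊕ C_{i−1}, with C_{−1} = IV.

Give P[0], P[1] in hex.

P[0] = 0xEE, P[1] = 0xAE

P[0]: D(K, 0x0C) = 0x6A; 0x6A ⊕ 0x84 = 0xEE.
P[1]: D(K, 0x44) = 0xA2; 0xA2 ⊕ 0x0C = 0xAE.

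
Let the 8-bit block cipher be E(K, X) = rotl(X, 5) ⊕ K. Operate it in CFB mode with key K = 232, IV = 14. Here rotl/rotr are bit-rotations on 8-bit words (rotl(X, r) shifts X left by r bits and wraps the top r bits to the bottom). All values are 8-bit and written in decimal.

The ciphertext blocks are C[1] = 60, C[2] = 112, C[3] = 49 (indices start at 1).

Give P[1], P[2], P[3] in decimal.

P[1] = 21, P[2] = 31, P[3] = 215

CFB decryption: P_i = C_i ⊕ E(K, C_{i−1}), with C_{0} = IV.
P[1]: E(K, 14) = 41; 60 ⊕ 41 = 21.
P[2]: E(K, 60) = 111; 112 ⊕ 111 = 31.
P[3]: E(K, 112) = 230; 49 ⊕ 230 = 215.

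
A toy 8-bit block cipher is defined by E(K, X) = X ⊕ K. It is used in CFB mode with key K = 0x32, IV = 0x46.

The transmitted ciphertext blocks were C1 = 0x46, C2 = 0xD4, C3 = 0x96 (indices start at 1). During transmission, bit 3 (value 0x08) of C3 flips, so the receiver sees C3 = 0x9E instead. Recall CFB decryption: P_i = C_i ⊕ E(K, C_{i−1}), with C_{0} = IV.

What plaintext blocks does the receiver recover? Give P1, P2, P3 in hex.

Only C3 changed, to 0x9E. In CFB, a change in C_i flips the same bit in P_i and garbles P_{i+1}. Decrypting the received ciphertext:
P1: E(K, 0x46) = 0x74; 0x46 ⊕ 0x74 = 0x32.
P2: E(K, 0x46) = 0x74; 0xD4 ⊕ 0x74 = 0xA0.
P3: E(K, 0xD4) = 0xE6; 0x9E ⊕ 0xE6 = 0x78.
Blocks that differ from the original plaintext: P3.

P1 = 0x32, P2 = 0xA0, P3 = 0x78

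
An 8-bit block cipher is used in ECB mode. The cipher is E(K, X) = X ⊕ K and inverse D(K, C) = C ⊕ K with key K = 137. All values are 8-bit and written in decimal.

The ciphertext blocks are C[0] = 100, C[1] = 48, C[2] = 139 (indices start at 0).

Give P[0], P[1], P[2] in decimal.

ECB decryption: P_i = D(K, C_i).
P[0]: D(K, 100) = 237.
P[1]: D(K, 48) = 185.
P[2]: D(K, 139) = 2.

P[0] = 237, P[1] = 185, P[2] = 2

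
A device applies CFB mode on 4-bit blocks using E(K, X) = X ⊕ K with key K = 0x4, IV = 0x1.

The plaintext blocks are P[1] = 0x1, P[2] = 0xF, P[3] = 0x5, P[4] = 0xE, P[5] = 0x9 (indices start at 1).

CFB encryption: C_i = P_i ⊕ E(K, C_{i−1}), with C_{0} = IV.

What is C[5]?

C[1]: E(K, 0x1) = 0x5; 0x1 ⊕ 0x5 = 0x4.
C[2]: E(K, 0x4) = 0x0; 0xF ⊕ 0x0 = 0xF.
C[3]: E(K, 0xF) = 0xB; 0x5 ⊕ 0xB = 0xE.
C[4]: E(K, 0xE) = 0xA; 0xE ⊕ 0xA = 0x4.
C[5]: E(K, 0x4) = 0x0; 0x9 ⊕ 0x0 = 0x9.

C[5] = 0x9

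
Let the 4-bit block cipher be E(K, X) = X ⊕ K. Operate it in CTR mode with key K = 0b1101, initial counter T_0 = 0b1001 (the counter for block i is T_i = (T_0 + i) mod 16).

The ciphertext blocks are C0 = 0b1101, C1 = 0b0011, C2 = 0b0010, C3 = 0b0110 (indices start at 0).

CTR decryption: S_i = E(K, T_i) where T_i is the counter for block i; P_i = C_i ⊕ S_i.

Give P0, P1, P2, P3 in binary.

P0: T = 0b1001, S = E(K, T) = 0b0100; 0b1101 ⊕ 0b0100 = 0b1001.
P1: T = 0b1010, S = E(K, T) = 0b0111; 0b0011 ⊕ 0b0111 = 0b0100.
P2: T = 0b1011, S = E(K, T) = 0b0110; 0b0010 ⊕ 0b0110 = 0b0100.
P3: T = 0b1100, S = E(K, T) = 0b0001; 0b0110 ⊕ 0b0001 = 0b0111.

P0 = 0b1001, P1 = 0b0100, P2 = 0b0100, P3 = 0b0111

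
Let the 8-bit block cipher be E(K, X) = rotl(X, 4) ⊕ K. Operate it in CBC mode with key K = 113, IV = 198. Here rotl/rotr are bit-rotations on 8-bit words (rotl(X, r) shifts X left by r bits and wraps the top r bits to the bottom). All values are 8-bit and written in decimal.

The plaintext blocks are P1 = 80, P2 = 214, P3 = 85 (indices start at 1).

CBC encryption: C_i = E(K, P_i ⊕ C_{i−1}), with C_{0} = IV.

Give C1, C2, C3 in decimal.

C1: P1 ⊕ 198 = 150; E(K, 150) = 24.
C2: P2 ⊕ 24 = 206; E(K, 206) = 157.
C3: P3 ⊕ 157 = 200; E(K, 200) = 253.

C1 = 24, C2 = 157, C3 = 253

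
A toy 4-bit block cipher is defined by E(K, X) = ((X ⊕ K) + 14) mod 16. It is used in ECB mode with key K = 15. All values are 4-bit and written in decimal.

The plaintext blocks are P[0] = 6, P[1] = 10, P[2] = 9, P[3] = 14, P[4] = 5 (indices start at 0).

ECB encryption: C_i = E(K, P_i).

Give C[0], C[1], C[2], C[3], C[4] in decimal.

C[0]: E(K, 6) = 7.
C[1]: E(K, 10) = 3.
C[2]: E(K, 9) = 4.
C[3]: E(K, 14) = 15.
C[4]: E(K, 5) = 8.

C[0] = 7, C[1] = 3, C[2] = 4, C[3] = 15, C[4] = 8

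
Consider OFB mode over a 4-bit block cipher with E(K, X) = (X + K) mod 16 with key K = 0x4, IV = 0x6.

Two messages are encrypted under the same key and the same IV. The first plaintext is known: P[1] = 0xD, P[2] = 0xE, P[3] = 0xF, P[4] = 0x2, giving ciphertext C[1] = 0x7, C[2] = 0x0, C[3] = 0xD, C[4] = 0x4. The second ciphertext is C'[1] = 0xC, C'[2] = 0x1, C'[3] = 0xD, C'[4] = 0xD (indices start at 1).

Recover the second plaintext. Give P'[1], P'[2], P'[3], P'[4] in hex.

P'[1] = 0x6, P'[2] = 0xF, P'[3] = 0xF, P'[4] = 0xB

In OFB with a reused IV, both messages share the same keystream S_i, so C_i ⊕ C'_i = P_i ⊕ P'_i and thus P'_i = P_i ⊕ C_i ⊕ C'_i.
P'[1]: 0xD ⊕ 0x7 ⊕ 0xC = 0x6.
P'[2]: 0xE ⊕ 0x0 ⊕ 0x1 = 0xF.
P'[3]: 0xF ⊕ 0xD ⊕ 0xD = 0xF.
P'[4]: 0x2 ⊕ 0x4 ⊕ 0xD = 0xB.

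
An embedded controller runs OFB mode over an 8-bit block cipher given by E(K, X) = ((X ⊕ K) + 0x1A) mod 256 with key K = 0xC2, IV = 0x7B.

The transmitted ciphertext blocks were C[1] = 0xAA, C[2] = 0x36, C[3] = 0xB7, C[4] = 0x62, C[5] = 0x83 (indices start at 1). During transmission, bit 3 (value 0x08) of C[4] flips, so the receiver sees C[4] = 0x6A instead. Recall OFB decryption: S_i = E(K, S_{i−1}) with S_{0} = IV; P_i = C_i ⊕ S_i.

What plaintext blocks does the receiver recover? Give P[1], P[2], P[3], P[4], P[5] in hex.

P[1] = 0x79, P[2] = 0x1D, P[3] = 0xB4, P[4] = 0xB1, P[5] = 0xB0

Only C[4] changed, to 0x6A. In OFB, a change in C_i flips the same bit in P_i only; the keystream is unaffected. Decrypting the received ciphertext:
P[1]: S = E(K, 0x7B) = 0xD3; 0xAA ⊕ 0xD3 = 0x79.
P[2]: S = E(K, 0xD3) = 0x2B; 0x36 ⊕ 0x2B = 0x1D.
P[3]: S = E(K, 0x2B) = 0x03; 0xB7 ⊕ 0x03 = 0xB4.
P[4]: S = E(K, 0x03) = 0xDB; 0x6A ⊕ 0xDB = 0xB1.
P[5]: S = E(K, 0xDB) = 0x33; 0x83 ⊕ 0x33 = 0xB0.
Blocks that differ from the original plaintext: P[4].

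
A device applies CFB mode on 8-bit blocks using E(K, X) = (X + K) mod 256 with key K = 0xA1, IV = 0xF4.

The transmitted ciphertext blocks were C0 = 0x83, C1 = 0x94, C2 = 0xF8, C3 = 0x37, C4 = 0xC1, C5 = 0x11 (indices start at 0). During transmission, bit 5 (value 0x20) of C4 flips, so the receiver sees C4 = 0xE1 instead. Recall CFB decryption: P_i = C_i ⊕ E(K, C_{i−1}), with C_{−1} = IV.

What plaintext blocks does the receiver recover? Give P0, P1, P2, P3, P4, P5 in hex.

Only C4 changed, to 0xE1. In CFB, a change in C_i flips the same bit in P_i and garbles P_{i+1}. Decrypting the received ciphertext:
P0: E(K, 0xF4) = 0x95; 0x83 ⊕ 0x95 = 0x16.
P1: E(K, 0x83) = 0x24; 0x94 ⊕ 0x24 = 0xB0.
P2: E(K, 0x94) = 0x35; 0xF8 ⊕ 0x35 = 0xCD.
P3: E(K, 0xF8) = 0x99; 0x37 ⊕ 0x99 = 0xAE.
P4: E(K, 0x37) = 0xD8; 0xE1 ⊕ 0xD8 = 0x39.
P5: E(K, 0xE1) = 0x82; 0x11 ⊕ 0x82 = 0x93.
Blocks that differ from the original plaintext: P4, P5.

P0 = 0x16, P1 = 0xB0, P2 = 0xCD, P3 = 0xAE, P4 = 0x39, P5 = 0x93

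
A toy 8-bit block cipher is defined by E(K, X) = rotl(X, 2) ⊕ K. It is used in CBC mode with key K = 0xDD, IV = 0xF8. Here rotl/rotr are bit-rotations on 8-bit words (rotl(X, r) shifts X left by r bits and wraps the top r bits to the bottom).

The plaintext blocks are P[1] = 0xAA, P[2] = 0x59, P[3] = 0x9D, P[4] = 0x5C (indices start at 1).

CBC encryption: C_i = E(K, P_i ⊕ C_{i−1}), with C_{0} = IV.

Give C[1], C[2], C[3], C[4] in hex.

C[1]: P[1] ⊕ 0xF8 = 0x52; E(K, 0x52) = 0x94.
C[2]: P[2] ⊕ 0x94 = 0xCD; E(K, 0xCD) = 0xEA.
C[3]: P[3] ⊕ 0xEA = 0x77; E(K, 0x77) = 0x00.
C[4]: P[4] ⊕ 0x00 = 0x5C; E(K, 0x5C) = 0xAC.

C[1] = 0x94, C[2] = 0xEA, C[3] = 0x00, C[4] = 0xAC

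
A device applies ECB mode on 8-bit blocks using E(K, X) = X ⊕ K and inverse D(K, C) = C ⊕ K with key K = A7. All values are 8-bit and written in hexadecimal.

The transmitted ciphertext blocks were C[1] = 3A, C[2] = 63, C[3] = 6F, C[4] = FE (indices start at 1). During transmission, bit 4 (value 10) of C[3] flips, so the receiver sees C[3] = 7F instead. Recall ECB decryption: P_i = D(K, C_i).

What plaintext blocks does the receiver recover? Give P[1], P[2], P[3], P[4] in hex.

P[1] = 9D, P[2] = C4, P[3] = D8, P[4] = 59

Only C[3] changed, to 7F. In ECB, a change in C_i affects only P_i. Decrypting the received ciphertext:
P[1]: D(K, 3A) = 9D.
P[2]: D(K, 63) = C4.
P[3]: D(K, 7F) = D8.
P[4]: D(K, FE) = 59.
Blocks that differ from the original plaintext: P[3].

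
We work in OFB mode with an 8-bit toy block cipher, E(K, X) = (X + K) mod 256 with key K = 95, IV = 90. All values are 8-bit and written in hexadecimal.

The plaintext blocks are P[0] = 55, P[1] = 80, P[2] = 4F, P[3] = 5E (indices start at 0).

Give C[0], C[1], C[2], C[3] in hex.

C[0] = 70, C[1] = 3A, C[2] = 00, C[3] = BA

OFB encryption: S_i = E(K, S_{i−1}) with S_{−1} = IV; C_i = P_i ⊕ S_i.
C[0]: S = E(K, 90) = 25; 55 ⊕ 25 = 70.
C[1]: S = E(K, 25) = BA; 80 ⊕ BA = 3A.
C[2]: S = E(K, BA) = 4F; 4F ⊕ 4F = 00.
C[3]: S = E(K, 4F) = E4; 5E ⊕ E4 = BA.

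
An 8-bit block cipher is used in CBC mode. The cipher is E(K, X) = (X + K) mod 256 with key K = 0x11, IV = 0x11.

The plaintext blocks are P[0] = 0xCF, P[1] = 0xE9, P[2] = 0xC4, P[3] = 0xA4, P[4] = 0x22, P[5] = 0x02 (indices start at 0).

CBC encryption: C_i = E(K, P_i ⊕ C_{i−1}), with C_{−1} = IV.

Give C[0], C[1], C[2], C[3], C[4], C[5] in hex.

C[0]: P[0] ⊕ 0x11 = 0xDE; E(K, 0xDE) = 0xEF.
C[1]: P[1] ⊕ 0xEF = 0x06; E(K, 0x06) = 0x17.
C[2]: P[2] ⊕ 0x17 = 0xD3; E(K, 0xD3) = 0xE4.
C[3]: P[3] ⊕ 0xE4 = 0x40; E(K, 0x40) = 0x51.
C[4]: P[4] ⊕ 0x51 = 0x73; E(K, 0x73) = 0x84.
C[5]: P[5] ⊕ 0x84 = 0x86; E(K, 0x86) = 0x97.

C[0] = 0xEF, C[1] = 0x17, C[2] = 0xE4, C[3] = 0x51, C[4] = 0x84, C[5] = 0x97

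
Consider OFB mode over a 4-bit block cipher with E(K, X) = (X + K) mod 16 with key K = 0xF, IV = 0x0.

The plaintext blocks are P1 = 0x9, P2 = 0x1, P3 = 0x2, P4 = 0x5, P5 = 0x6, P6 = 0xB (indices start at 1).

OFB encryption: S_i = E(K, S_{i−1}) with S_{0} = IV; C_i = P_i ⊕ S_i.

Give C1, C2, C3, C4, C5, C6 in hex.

C1: S = E(K, 0x0) = 0xF; 0x9 ⊕ 0xF = 0x6.
C2: S = E(K, 0xF) = 0xE; 0x1 ⊕ 0xE = 0xF.
C3: S = E(K, 0xE) = 0xD; 0x2 ⊕ 0xD = 0xF.
C4: S = E(K, 0xD) = 0xC; 0x5 ⊕ 0xC = 0x9.
C5: S = E(K, 0xC) = 0xB; 0x6 ⊕ 0xB = 0xD.
C6: S = E(K, 0xB) = 0xA; 0xB ⊕ 0xA = 0x1.

C1 = 0x6, C2 = 0xF, C3 = 0xF, C4 = 0x9, C5 = 0xD, C6 = 0x1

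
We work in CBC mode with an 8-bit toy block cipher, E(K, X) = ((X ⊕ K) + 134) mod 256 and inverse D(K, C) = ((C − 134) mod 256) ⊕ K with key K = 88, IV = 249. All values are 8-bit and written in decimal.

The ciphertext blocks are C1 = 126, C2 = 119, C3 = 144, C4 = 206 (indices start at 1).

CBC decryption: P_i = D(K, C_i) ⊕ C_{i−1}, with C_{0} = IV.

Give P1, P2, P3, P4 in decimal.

P1: D(K, 126) = 160; 160 ⊕ 249 = 89.
P2: D(K, 119) = 169; 169 ⊕ 126 = 215.
P3: D(K, 144) = 82; 82 ⊕ 119 = 37.
P4: D(K, 206) = 16; 16 ⊕ 144 = 128.

P1 = 89, P2 = 215, P3 = 37, P4 = 128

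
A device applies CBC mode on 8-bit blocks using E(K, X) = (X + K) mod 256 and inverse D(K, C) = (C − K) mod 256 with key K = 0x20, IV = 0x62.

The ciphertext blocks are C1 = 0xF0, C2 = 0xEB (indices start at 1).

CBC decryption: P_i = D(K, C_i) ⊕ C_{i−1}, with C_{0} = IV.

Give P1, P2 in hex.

P1: D(K, 0xF0) = 0xD0; 0xD0 ⊕ 0x62 = 0xB2.
P2: D(K, 0xEB) = 0xCB; 0xCB ⊕ 0xF0 = 0x3B.

P1 = 0xB2, P2 = 0x3B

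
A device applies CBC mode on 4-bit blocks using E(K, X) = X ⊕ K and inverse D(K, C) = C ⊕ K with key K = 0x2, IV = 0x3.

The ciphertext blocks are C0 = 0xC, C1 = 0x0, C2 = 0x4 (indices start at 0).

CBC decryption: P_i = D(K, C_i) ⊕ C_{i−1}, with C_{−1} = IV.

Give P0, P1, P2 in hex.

P0: D(K, 0xC) = 0xE; 0xE ⊕ 0x3 = 0xD.
P1: D(K, 0x0) = 0x2; 0x2 ⊕ 0xC = 0xE.
P2: D(K, 0x4) = 0x6; 0x6 ⊕ 0x0 = 0x6.

P0 = 0xD, P1 = 0xE, P2 = 0x6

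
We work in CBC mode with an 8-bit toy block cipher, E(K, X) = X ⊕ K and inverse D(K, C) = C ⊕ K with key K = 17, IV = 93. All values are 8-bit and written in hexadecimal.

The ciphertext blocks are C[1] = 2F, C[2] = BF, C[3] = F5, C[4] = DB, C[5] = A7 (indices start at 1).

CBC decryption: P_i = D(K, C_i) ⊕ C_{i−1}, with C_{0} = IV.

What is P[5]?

P[5] = 6B

P[5]: D(K, A7) = B0; B0 ⊕ DB = 6B.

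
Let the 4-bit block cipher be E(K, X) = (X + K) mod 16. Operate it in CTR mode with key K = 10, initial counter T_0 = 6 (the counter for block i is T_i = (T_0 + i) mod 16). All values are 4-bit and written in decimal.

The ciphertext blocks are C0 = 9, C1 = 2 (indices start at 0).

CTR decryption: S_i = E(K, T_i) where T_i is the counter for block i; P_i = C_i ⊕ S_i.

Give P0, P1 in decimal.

P0: T = 6, S = E(K, T) = 0; 9 ⊕ 0 = 9.
P1: T = 7, S = E(K, T) = 1; 2 ⊕ 1 = 3.

P0 = 9, P1 = 3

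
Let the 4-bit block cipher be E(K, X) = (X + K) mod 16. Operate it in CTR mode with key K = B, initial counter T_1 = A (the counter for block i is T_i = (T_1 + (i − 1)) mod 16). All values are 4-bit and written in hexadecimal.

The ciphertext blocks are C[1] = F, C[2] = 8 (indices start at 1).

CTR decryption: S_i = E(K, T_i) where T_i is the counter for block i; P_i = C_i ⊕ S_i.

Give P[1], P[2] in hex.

P[1]: T = A, S = E(K, T) = 5; F ⊕ 5 = A.
P[2]: T = B, S = E(K, T) = 6; 8 ⊕ 6 = E.

P[1] = A, P[2] = E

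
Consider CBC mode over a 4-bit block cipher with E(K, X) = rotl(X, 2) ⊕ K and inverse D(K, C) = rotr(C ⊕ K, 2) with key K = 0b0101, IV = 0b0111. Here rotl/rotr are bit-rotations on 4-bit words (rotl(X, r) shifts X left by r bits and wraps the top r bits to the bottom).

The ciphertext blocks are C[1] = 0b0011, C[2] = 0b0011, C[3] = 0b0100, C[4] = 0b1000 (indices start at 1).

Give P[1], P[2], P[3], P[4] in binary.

CBC decryption: P_i = D(K, C_i) ⊕ C_{i−1}, with C_{0} = IV.
P[1]: D(K, 0b0011) = 0b1001; 0b1001 ⊕ 0b0111 = 0b1110.
P[2]: D(K, 0b0011) = 0b1001; 0b1001 ⊕ 0b0011 = 0b1010.
P[3]: D(K, 0b0100) = 0b0100; 0b0100 ⊕ 0b0011 = 0b0111.
P[4]: D(K, 0b1000) = 0b0111; 0b0111 ⊕ 0b0100 = 0b0011.

P[1] = 0b1110, P[2] = 0b1010, P[3] = 0b0111, P[4] = 0b0011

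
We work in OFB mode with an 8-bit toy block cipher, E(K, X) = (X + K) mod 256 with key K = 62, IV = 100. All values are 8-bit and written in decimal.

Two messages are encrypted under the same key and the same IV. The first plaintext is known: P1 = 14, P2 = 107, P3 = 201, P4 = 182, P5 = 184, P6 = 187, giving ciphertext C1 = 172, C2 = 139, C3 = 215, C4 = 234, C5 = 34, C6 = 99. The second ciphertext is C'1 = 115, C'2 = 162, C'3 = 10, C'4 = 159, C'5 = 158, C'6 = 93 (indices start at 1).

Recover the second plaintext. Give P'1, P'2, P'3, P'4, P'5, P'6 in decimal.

In OFB with a reused IV, both messages share the same keystream S_i, so C_i ⊕ C'_i = P_i ⊕ P'_i and thus P'_i = P_i ⊕ C_i ⊕ C'_i.
P'1: 14 ⊕ 172 ⊕ 115 = 209.
P'2: 107 ⊕ 139 ⊕ 162 = 66.
P'3: 201 ⊕ 215 ⊕ 10 = 20.
P'4: 182 ⊕ 234 ⊕ 159 = 195.
P'5: 184 ⊕ 34 ⊕ 158 = 4.
P'6: 187 ⊕ 99 ⊕ 93 = 133.

P'1 = 209, P'2 = 66, P'3 = 20, P'4 = 195, P'5 = 4, P'6 = 133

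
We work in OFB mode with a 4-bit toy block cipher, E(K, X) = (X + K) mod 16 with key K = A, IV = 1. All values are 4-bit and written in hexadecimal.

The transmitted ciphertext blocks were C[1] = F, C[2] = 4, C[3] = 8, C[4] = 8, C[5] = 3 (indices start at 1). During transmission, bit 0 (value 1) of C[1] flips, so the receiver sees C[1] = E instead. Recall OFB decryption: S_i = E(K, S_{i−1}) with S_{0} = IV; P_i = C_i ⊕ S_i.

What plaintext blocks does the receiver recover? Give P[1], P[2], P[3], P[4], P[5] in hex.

P[1] = 5, P[2] = 1, P[3] = 7, P[4] = 1, P[5] = 0

Only C[1] changed, to E. In OFB, a change in C_i flips the same bit in P_i only; the keystream is unaffected. Decrypting the received ciphertext:
P[1]: S = E(K, 1) = B; E ⊕ B = 5.
P[2]: S = E(K, B) = 5; 4 ⊕ 5 = 1.
P[3]: S = E(K, 5) = F; 8 ⊕ F = 7.
P[4]: S = E(K, F) = 9; 8 ⊕ 9 = 1.
P[5]: S = E(K, 9) = 3; 3 ⊕ 3 = 0.
Blocks that differ from the original plaintext: P[1].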